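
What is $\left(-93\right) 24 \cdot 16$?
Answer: $-35712$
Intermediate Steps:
$\left(-93\right) 24 \cdot 16 = \left(-2232\right) 16 = -35712$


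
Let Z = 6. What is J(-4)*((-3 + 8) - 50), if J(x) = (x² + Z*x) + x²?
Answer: -360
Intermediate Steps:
J(x) = 2*x² + 6*x (J(x) = (x² + 6*x) + x² = 2*x² + 6*x)
J(-4)*((-3 + 8) - 50) = (2*(-4)*(3 - 4))*((-3 + 8) - 50) = (2*(-4)*(-1))*(5 - 50) = 8*(-45) = -360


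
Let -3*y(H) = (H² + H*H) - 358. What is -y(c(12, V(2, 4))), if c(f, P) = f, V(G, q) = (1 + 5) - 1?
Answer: -70/3 ≈ -23.333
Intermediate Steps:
V(G, q) = 5 (V(G, q) = 6 - 1 = 5)
y(H) = 358/3 - 2*H²/3 (y(H) = -((H² + H*H) - 358)/3 = -((H² + H²) - 358)/3 = -(2*H² - 358)/3 = -(-358 + 2*H²)/3 = 358/3 - 2*H²/3)
-y(c(12, V(2, 4))) = -(358/3 - ⅔*12²) = -(358/3 - ⅔*144) = -(358/3 - 96) = -1*70/3 = -70/3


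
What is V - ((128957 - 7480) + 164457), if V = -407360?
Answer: -693294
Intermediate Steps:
V - ((128957 - 7480) + 164457) = -407360 - ((128957 - 7480) + 164457) = -407360 - (121477 + 164457) = -407360 - 1*285934 = -407360 - 285934 = -693294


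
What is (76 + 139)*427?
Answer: 91805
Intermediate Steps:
(76 + 139)*427 = 215*427 = 91805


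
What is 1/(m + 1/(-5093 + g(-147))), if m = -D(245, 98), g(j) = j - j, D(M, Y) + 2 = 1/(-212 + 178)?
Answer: 173162/351383 ≈ 0.49280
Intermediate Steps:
D(M, Y) = -69/34 (D(M, Y) = -2 + 1/(-212 + 178) = -2 + 1/(-34) = -2 - 1/34 = -69/34)
g(j) = 0
m = 69/34 (m = -1*(-69/34) = 69/34 ≈ 2.0294)
1/(m + 1/(-5093 + g(-147))) = 1/(69/34 + 1/(-5093 + 0)) = 1/(69/34 + 1/(-5093)) = 1/(69/34 - 1/5093) = 1/(351383/173162) = 173162/351383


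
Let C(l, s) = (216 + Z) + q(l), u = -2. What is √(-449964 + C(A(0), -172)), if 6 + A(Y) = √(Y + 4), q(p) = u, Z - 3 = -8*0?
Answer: I*√449747 ≈ 670.63*I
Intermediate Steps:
Z = 3 (Z = 3 - 8*0 = 3 + 0 = 3)
q(p) = -2
A(Y) = -6 + √(4 + Y) (A(Y) = -6 + √(Y + 4) = -6 + √(4 + Y))
C(l, s) = 217 (C(l, s) = (216 + 3) - 2 = 219 - 2 = 217)
√(-449964 + C(A(0), -172)) = √(-449964 + 217) = √(-449747) = I*√449747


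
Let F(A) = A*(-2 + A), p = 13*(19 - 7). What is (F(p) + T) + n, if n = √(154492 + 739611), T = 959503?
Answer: 983527 + 7*√18247 ≈ 9.8447e+5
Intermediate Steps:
p = 156 (p = 13*12 = 156)
n = 7*√18247 (n = √894103 = 7*√18247 ≈ 945.57)
(F(p) + T) + n = (156*(-2 + 156) + 959503) + 7*√18247 = (156*154 + 959503) + 7*√18247 = (24024 + 959503) + 7*√18247 = 983527 + 7*√18247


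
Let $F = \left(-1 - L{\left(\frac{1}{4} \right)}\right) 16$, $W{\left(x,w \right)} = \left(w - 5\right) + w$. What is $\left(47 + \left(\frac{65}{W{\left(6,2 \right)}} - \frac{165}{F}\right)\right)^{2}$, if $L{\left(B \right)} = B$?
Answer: $\frac{1521}{16} \approx 95.063$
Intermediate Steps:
$W{\left(x,w \right)} = -5 + 2 w$ ($W{\left(x,w \right)} = \left(-5 + w\right) + w = -5 + 2 w$)
$F = -20$ ($F = \left(-1 - \frac{1}{4}\right) 16 = \left(- \frac{5}{4}\right) 16 = -20$)
$\left(47 + \left(\frac{65}{W{\left(6,2 \right)}} - \frac{165}{F}\right)\right)^{2} = \left(47 + \left(\frac{65}{-5 + 2 \cdot 2} - \frac{165}{-20}\right)\right)^{2} = \left(47 + \left(\frac{65}{-5 + 4} - - \frac{33}{4}\right)\right)^{2} = \left(47 + \left(\frac{65}{-1} + \frac{33}{4}\right)\right)^{2} = \left(47 + \left(65 \left(-1\right) + \frac{33}{4}\right)\right)^{2} = \left(47 + \left(-65 + \frac{33}{4}\right)\right)^{2} = \left(47 - \frac{227}{4}\right)^{2} = \left(- \frac{39}{4}\right)^{2} = \frac{1521}{16}$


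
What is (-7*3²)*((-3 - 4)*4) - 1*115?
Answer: 1649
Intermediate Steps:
(-7*3²)*((-3 - 4)*4) - 1*115 = (-7*9)*(-7*4) - 115 = -63*(-28) - 115 = 1764 - 115 = 1649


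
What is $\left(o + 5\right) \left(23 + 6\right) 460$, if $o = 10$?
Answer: $200100$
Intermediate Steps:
$\left(o + 5\right) \left(23 + 6\right) 460 = \left(10 + 5\right) \left(23 + 6\right) 460 = 15 \cdot 29 \cdot 460 = 435 \cdot 460 = 200100$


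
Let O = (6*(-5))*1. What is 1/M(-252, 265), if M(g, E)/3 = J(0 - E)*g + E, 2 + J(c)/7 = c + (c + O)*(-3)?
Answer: -1/3269661 ≈ -3.0584e-7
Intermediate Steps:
O = -30 (O = -30*1 = -30)
J(c) = 616 - 14*c (J(c) = -14 + 7*(c + (c - 30)*(-3)) = -14 + 7*(c + (-30 + c)*(-3)) = -14 + 7*(c + (90 - 3*c)) = -14 + 7*(90 - 2*c) = -14 + (630 - 14*c) = 616 - 14*c)
M(g, E) = 3*E + 3*g*(616 + 14*E) (M(g, E) = 3*((616 - 14*(0 - E))*g + E) = 3*((616 - (-14)*E)*g + E) = 3*((616 + 14*E)*g + E) = 3*(g*(616 + 14*E) + E) = 3*(E + g*(616 + 14*E)) = 3*E + 3*g*(616 + 14*E))
1/M(-252, 265) = 1/(3*265 + 42*(-252)*(44 + 265)) = 1/(795 + 42*(-252)*309) = 1/(795 - 3270456) = 1/(-3269661) = -1/3269661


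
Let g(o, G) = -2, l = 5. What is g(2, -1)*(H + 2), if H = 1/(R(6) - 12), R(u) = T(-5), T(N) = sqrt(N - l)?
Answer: -296/77 + I*sqrt(10)/77 ≈ -3.8442 + 0.041069*I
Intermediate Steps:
T(N) = sqrt(-5 + N) (T(N) = sqrt(N - 1*5) = sqrt(N - 5) = sqrt(-5 + N))
R(u) = I*sqrt(10) (R(u) = sqrt(-5 - 5) = sqrt(-10) = I*sqrt(10))
H = 1/(-12 + I*sqrt(10)) (H = 1/(I*sqrt(10) - 12) = 1/(-12 + I*sqrt(10)) ≈ -0.077922 - 0.020534*I)
g(2, -1)*(H + 2) = -2*((-6/77 - I*sqrt(10)/154) + 2) = -2*(148/77 - I*sqrt(10)/154) = -296/77 + I*sqrt(10)/77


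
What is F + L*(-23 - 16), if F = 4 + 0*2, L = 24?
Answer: -932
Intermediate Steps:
F = 4 (F = 4 + 0 = 4)
F + L*(-23 - 16) = 4 + 24*(-23 - 16) = 4 + 24*(-39) = 4 - 936 = -932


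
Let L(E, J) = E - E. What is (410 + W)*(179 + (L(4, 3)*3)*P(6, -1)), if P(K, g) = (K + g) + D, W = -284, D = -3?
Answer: 22554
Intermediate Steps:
P(K, g) = -3 + K + g (P(K, g) = (K + g) - 3 = -3 + K + g)
L(E, J) = 0
(410 + W)*(179 + (L(4, 3)*3)*P(6, -1)) = (410 - 284)*(179 + (0*3)*(-3 + 6 - 1)) = 126*(179 + 0*2) = 126*(179 + 0) = 126*179 = 22554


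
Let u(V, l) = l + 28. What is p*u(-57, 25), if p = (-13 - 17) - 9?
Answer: -2067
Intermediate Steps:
u(V, l) = 28 + l
p = -39 (p = -30 - 9 = -39)
p*u(-57, 25) = -39*(28 + 25) = -39*53 = -2067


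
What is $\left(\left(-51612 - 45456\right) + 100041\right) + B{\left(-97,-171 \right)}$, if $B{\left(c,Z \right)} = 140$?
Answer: $3113$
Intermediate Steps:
$\left(\left(-51612 - 45456\right) + 100041\right) + B{\left(-97,-171 \right)} = \left(\left(-51612 - 45456\right) + 100041\right) + 140 = \left(-97068 + 100041\right) + 140 = 2973 + 140 = 3113$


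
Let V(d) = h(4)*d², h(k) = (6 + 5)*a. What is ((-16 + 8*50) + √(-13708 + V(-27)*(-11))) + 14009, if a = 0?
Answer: 14393 + 2*I*√3427 ≈ 14393.0 + 117.08*I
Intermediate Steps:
h(k) = 0 (h(k) = (6 + 5)*0 = 11*0 = 0)
V(d) = 0 (V(d) = 0*d² = 0)
((-16 + 8*50) + √(-13708 + V(-27)*(-11))) + 14009 = ((-16 + 8*50) + √(-13708 + 0*(-11))) + 14009 = ((-16 + 400) + √(-13708 + 0)) + 14009 = (384 + √(-13708)) + 14009 = (384 + 2*I*√3427) + 14009 = 14393 + 2*I*√3427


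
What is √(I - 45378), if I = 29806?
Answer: 2*I*√3893 ≈ 124.79*I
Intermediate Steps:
√(I - 45378) = √(29806 - 45378) = √(-15572) = 2*I*√3893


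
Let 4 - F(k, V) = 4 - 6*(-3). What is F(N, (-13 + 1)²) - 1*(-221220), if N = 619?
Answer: 221202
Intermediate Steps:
F(k, V) = -18 (F(k, V) = 4 - (4 - 6*(-3)) = 4 - (4 + 18) = 4 - 1*22 = 4 - 22 = -18)
F(N, (-13 + 1)²) - 1*(-221220) = -18 - 1*(-221220) = -18 + 221220 = 221202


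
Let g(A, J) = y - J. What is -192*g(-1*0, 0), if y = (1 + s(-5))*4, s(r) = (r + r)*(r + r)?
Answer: -77568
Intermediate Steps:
s(r) = 4*r**2 (s(r) = (2*r)*(2*r) = 4*r**2)
y = 404 (y = (1 + 4*(-5)**2)*4 = (1 + 4*25)*4 = (1 + 100)*4 = 101*4 = 404)
g(A, J) = 404 - J
-192*g(-1*0, 0) = -192*(404 - 1*0) = -192*(404 + 0) = -192*404 = -77568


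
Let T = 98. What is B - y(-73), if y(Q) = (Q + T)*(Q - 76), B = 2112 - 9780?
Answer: -3943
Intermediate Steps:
B = -7668
y(Q) = (-76 + Q)*(98 + Q) (y(Q) = (Q + 98)*(Q - 76) = (98 + Q)*(-76 + Q) = (-76 + Q)*(98 + Q))
B - y(-73) = -7668 - (-7448 + (-73)² + 22*(-73)) = -7668 - (-7448 + 5329 - 1606) = -7668 - 1*(-3725) = -7668 + 3725 = -3943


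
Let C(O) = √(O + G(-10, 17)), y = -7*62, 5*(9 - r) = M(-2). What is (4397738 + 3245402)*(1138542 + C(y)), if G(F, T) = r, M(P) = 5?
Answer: 8702035901880 + 7643140*I*√426 ≈ 8.702e+12 + 1.5775e+8*I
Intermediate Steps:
r = 8 (r = 9 - ⅕*5 = 9 - 1 = 8)
G(F, T) = 8
y = -434
C(O) = √(8 + O) (C(O) = √(O + 8) = √(8 + O))
(4397738 + 3245402)*(1138542 + C(y)) = (4397738 + 3245402)*(1138542 + √(8 - 434)) = 7643140*(1138542 + √(-426)) = 7643140*(1138542 + I*√426) = 8702035901880 + 7643140*I*√426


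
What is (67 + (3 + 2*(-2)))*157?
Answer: 10362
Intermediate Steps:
(67 + (3 + 2*(-2)))*157 = (67 + (3 - 4))*157 = (67 - 1)*157 = 66*157 = 10362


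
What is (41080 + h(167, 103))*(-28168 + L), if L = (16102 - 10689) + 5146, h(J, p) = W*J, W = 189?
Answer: -1279170587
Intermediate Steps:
h(J, p) = 189*J
L = 10559 (L = 5413 + 5146 = 10559)
(41080 + h(167, 103))*(-28168 + L) = (41080 + 189*167)*(-28168 + 10559) = (41080 + 31563)*(-17609) = 72643*(-17609) = -1279170587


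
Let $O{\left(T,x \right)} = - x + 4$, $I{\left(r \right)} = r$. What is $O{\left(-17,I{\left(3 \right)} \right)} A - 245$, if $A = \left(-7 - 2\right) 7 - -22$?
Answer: $-286$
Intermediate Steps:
$A = -41$ ($A = \left(-9\right) 7 + 22 = -63 + 22 = -41$)
$O{\left(T,x \right)} = 4 - x$
$O{\left(-17,I{\left(3 \right)} \right)} A - 245 = \left(4 - 3\right) \left(-41\right) - 245 = 1 \left(-41\right) - 245 = -41 - 245 = -286$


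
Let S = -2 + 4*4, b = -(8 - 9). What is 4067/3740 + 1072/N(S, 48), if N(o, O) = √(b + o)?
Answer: 4067/3740 + 1072*√15/15 ≈ 277.88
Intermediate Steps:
b = 1 (b = -1*(-1) = 1)
S = 14 (S = -2 + 16 = 14)
N(o, O) = √(1 + o)
4067/3740 + 1072/N(S, 48) = 4067/3740 + 1072/(√(1 + 14)) = 4067*(1/3740) + 1072/(√15) = 4067/3740 + 1072*(√15/15) = 4067/3740 + 1072*√15/15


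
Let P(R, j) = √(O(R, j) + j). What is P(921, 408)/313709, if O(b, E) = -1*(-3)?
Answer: √411/313709 ≈ 6.4624e-5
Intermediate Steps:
O(b, E) = 3
P(R, j) = √(3 + j)
P(921, 408)/313709 = √(3 + 408)/313709 = √411*(1/313709) = √411/313709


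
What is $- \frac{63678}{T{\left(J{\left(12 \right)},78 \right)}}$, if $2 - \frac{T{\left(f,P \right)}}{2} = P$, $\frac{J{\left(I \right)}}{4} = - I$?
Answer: $\frac{31839}{76} \approx 418.93$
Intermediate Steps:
$J{\left(I \right)} = - 4 I$ ($J{\left(I \right)} = 4 \left(- I\right) = - 4 I$)
$T{\left(f,P \right)} = 4 - 2 P$
$- \frac{63678}{T{\left(J{\left(12 \right)},78 \right)}} = - \frac{63678}{4 - 156} = - \frac{63678}{-152} = \left(-63678\right) \left(- \frac{1}{152}\right) = \frac{31839}{76}$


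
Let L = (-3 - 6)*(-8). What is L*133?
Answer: 9576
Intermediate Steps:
L = 72 (L = -9*(-8) = 72)
L*133 = 72*133 = 9576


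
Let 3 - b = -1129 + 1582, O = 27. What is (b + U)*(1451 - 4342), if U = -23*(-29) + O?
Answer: -705404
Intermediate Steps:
U = 694 (U = -23*(-29) + 27 = 667 + 27 = 694)
b = -450 (b = 3 - (-1129 + 1582) = 3 - 1*453 = 3 - 453 = -450)
(b + U)*(1451 - 4342) = (-450 + 694)*(1451 - 4342) = 244*(-2891) = -705404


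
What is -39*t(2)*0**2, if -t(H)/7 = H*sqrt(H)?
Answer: 0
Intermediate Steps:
t(H) = -7*H**(3/2) (t(H) = -7*H*sqrt(H) = -7*H**(3/2))
-39*t(2)*0**2 = -(-273)*2**(3/2)*0**2 = -(-273)*2*sqrt(2)*0 = -(-546)*sqrt(2)*0 = (546*sqrt(2))*0 = 0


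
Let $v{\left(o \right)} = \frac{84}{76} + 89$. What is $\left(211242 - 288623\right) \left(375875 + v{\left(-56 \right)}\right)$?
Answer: $- \frac{552758560397}{19} \approx -2.9093 \cdot 10^{10}$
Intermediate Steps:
$v{\left(o \right)} = \frac{1712}{19}$ ($v{\left(o \right)} = 84 \cdot \frac{1}{76} + 89 = \frac{21}{19} + 89 = \frac{1712}{19}$)
$\left(211242 - 288623\right) \left(375875 + v{\left(-56 \right)}\right) = \left(211242 - 288623\right) \left(375875 + \frac{1712}{19}\right) = \left(-77381\right) \frac{7143337}{19} = - \frac{552758560397}{19}$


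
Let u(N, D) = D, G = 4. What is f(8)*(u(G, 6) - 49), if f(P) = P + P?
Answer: -688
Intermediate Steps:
f(P) = 2*P
f(8)*(u(G, 6) - 49) = (2*8)*(6 - 49) = 16*(-43) = -688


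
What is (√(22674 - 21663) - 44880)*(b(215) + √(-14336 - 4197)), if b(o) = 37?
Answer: -(37 + I*√18533)*(44880 - √1011) ≈ -1.6594e+6 - 6.1055e+6*I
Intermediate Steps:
(√(22674 - 21663) - 44880)*(b(215) + √(-14336 - 4197)) = (√(22674 - 21663) - 44880)*(37 + √(-14336 - 4197)) = (√1011 - 44880)*(37 + √(-18533)) = (-44880 + √1011)*(37 + I*√18533)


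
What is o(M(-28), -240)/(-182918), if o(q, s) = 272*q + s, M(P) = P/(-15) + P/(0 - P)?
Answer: 32/1371885 ≈ 2.3326e-5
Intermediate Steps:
M(P) = -1 - P/15 (M(P) = P*(-1/15) + P/((-P)) = -P/15 + P*(-1/P) = -P/15 - 1 = -1 - P/15)
o(q, s) = s + 272*q
o(M(-28), -240)/(-182918) = (-240 + 272*(-1 - 1/15*(-28)))/(-182918) = (-240 + 272*(-1 + 28/15))*(-1/182918) = (-240 + 272*(13/15))*(-1/182918) = (-240 + 3536/15)*(-1/182918) = -64/15*(-1/182918) = 32/1371885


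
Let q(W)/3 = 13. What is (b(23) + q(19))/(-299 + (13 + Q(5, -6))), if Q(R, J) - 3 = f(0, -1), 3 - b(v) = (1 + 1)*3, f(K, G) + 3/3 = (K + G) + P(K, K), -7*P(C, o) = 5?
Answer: -63/500 ≈ -0.12600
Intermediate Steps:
P(C, o) = -5/7 (P(C, o) = -⅐*5 = -5/7)
q(W) = 39 (q(W) = 3*13 = 39)
f(K, G) = -12/7 + G + K (f(K, G) = -1 + ((K + G) - 5/7) = -1 + ((G + K) - 5/7) = -1 + (-5/7 + G + K) = -12/7 + G + K)
b(v) = -3 (b(v) = 3 - (1 + 1)*3 = 3 - 2*3 = 3 - 1*6 = 3 - 6 = -3)
Q(R, J) = 2/7 (Q(R, J) = 3 + (-12/7 - 1 + 0) = 3 - 19/7 = 2/7)
(b(23) + q(19))/(-299 + (13 + Q(5, -6))) = (-3 + 39)/(-299 + (13 + 2/7)) = 36/(-299 + 93/7) = 36/(-2000/7) = 36*(-7/2000) = -63/500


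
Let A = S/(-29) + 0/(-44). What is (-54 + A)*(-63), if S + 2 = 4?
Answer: 98784/29 ≈ 3406.3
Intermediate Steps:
S = 2 (S = -2 + 4 = 2)
A = -2/29 (A = 2/(-29) + 0/(-44) = 2*(-1/29) + 0*(-1/44) = -2/29 + 0 = -2/29 ≈ -0.068966)
(-54 + A)*(-63) = (-54 - 2/29)*(-63) = -1568/29*(-63) = 98784/29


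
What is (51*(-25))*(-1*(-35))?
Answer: -44625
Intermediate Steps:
(51*(-25))*(-1*(-35)) = -1275*35 = -44625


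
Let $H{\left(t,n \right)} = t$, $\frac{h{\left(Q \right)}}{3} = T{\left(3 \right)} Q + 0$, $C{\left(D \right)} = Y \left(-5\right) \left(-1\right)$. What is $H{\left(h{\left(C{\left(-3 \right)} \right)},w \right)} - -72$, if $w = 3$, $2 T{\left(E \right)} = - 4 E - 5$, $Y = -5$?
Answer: $\frac{1419}{2} \approx 709.5$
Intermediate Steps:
$T{\left(E \right)} = - \frac{5}{2} - 2 E$ ($T{\left(E \right)} = \frac{- 4 E - 5}{2} = \frac{-5 - 4 E}{2} = - \frac{5}{2} - 2 E$)
$C{\left(D \right)} = -25$ ($C{\left(D \right)} = \left(-5\right) \left(-5\right) \left(-1\right) = 25 \left(-1\right) = -25$)
$h{\left(Q \right)} = - \frac{51 Q}{2}$ ($h{\left(Q \right)} = 3 \left(\left(- \frac{5}{2} - 6\right) Q + 0\right) = 3 \left(- \frac{17 Q}{2} + 0\right) = 3 \left(- \frac{17 Q}{2}\right) = - \frac{51 Q}{2}$)
$H{\left(h{\left(C{\left(-3 \right)} \right)},w \right)} - -72 = \left(- \frac{51}{2}\right) \left(-25\right) - -72 = \frac{1275}{2} + 72 = \frac{1419}{2}$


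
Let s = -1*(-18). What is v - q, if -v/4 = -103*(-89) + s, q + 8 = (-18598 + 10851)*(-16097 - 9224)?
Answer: -196198519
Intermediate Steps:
s = 18
q = 196161779 (q = -8 + (-18598 + 10851)*(-16097 - 9224) = -8 - 7747*(-25321) = -8 + 196161787 = 196161779)
v = -36740 (v = -4*(-103*(-89) + 18) = -4*(9167 + 18) = -4*9185 = -36740)
v - q = -36740 - 1*196161779 = -36740 - 196161779 = -196198519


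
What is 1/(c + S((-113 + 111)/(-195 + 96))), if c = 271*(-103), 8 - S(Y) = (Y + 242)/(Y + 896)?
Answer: -44353/1237682445 ≈ -3.5836e-5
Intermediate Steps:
S(Y) = 8 - (242 + Y)/(896 + Y) (S(Y) = 8 - (Y + 242)/(Y + 896) = 8 - (242 + Y)/(896 + Y))
c = -27913
1/(c + S((-113 + 111)/(-195 + 96))) = 1/(-27913 + (6926 + 7*((-113 + 111)/(-195 + 96)))/(896 + (-113 + 111)/(-195 + 96))) = 1/(-27913 + (6926 + 7*(-2/(-99)))/(896 - 2/(-99))) = 1/(-27913 + (6926 + 7*(-2*(-1/99)))/(896 - 2*(-1/99))) = 1/(-27913 + (6926 + 7*(2/99))/(896 + 2/99)) = 1/(-27913 + (6926 + 14/99)/(88706/99)) = 1/(-27913 + (99/88706)*(685688/99)) = 1/(-27913 + 342844/44353) = 1/(-1237682445/44353) = -44353/1237682445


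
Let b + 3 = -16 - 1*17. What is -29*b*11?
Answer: 11484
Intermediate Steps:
b = -36 (b = -3 + (-16 - 1*17) = -3 + (-16 - 17) = -3 - 33 = -36)
-29*b*11 = -29*(-36)*11 = 1044*11 = 11484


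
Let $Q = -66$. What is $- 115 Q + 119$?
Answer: $7709$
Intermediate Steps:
$- 115 Q + 119 = \left(-115\right) \left(-66\right) + 119 = 7590 + 119 = 7709$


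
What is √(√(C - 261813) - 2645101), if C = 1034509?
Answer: √(-2645101 + 2*√193174) ≈ 1626.1*I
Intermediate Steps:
√(√(C - 261813) - 2645101) = √(√(1034509 - 261813) - 2645101) = √(√772696 - 2645101) = √(2*√193174 - 2645101) = √(-2645101 + 2*√193174)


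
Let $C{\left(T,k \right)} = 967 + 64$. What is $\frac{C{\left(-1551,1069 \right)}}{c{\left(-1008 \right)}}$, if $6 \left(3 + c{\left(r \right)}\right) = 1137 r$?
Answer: $- \frac{1031}{191019} \approx -0.0053974$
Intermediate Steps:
$C{\left(T,k \right)} = 1031$
$c{\left(r \right)} = -3 + \frac{379 r}{2}$ ($c{\left(r \right)} = -3 + \frac{1137 r}{6} = -3 + \frac{379 r}{2}$)
$\frac{C{\left(-1551,1069 \right)}}{c{\left(-1008 \right)}} = \frac{1031}{-3 + \frac{379}{2} \left(-1008\right)} = \frac{1031}{-3 - 191016} = \frac{1031}{-191019} = 1031 \left(- \frac{1}{191019}\right) = - \frac{1031}{191019}$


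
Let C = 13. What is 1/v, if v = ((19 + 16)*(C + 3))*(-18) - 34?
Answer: -1/10114 ≈ -9.8873e-5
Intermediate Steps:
v = -10114 (v = ((19 + 16)*(13 + 3))*(-18) - 34 = (35*16)*(-18) - 34 = 560*(-18) - 34 = -10080 - 34 = -10114)
1/v = 1/(-10114) = -1/10114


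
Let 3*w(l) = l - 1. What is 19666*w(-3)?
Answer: -78664/3 ≈ -26221.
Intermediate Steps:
w(l) = -1/3 + l/3 (w(l) = (l - 1)/3 = (-1 + l)/3 = -1/3 + l/3)
19666*w(-3) = 19666*(-1/3 + (1/3)*(-3)) = 19666*(-1/3 - 1) = 19666*(-4/3) = -78664/3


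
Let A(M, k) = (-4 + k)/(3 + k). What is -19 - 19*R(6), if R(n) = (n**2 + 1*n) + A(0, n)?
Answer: -7391/9 ≈ -821.22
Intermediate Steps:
A(M, k) = (-4 + k)/(3 + k)
R(n) = n + n**2 + (-4 + n)/(3 + n) (R(n) = (n**2 + 1*n) + (-4 + n)/(3 + n) = (n**2 + n) + (-4 + n)/(3 + n) = (n + n**2) + (-4 + n)/(3 + n) = n + n**2 + (-4 + n)/(3 + n))
-19 - 19*R(6) = -19 - 19*(-4 + 6 + 6*(1 + 6)*(3 + 6))/(3 + 6) = -19 - 19*(-4 + 6 + 6*7*9)/9 = -19 - 19*(-4 + 6 + 378)/9 = -19 - 19*380/9 = -19 - 7220/9 = -7391/9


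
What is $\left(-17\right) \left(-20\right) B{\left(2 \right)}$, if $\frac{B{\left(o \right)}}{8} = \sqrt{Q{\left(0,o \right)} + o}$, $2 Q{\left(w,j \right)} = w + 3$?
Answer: $1360 \sqrt{14} \approx 5088.7$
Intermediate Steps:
$Q{\left(w,j \right)} = \frac{3}{2} + \frac{w}{2}$ ($Q{\left(w,j \right)} = \frac{w + 3}{2} = \frac{3 + w}{2} = \frac{3}{2} + \frac{w}{2}$)
$B{\left(o \right)} = 8 \sqrt{\frac{3}{2} + o}$ ($B{\left(o \right)} = 8 \sqrt{\left(\frac{3}{2} + \frac{1}{2} \cdot 0\right) + o} = 8 \sqrt{\left(\frac{3}{2} + 0\right) + o} = 8 \sqrt{\frac{3}{2} + o}$)
$\left(-17\right) \left(-20\right) B{\left(2 \right)} = \left(-17\right) \left(-20\right) 4 \sqrt{6 + 4 \cdot 2} = 340 \cdot 4 \sqrt{6 + 8} = 340 \cdot 4 \sqrt{14} = 1360 \sqrt{14}$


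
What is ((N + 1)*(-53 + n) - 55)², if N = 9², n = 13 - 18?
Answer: 23145721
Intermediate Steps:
n = -5
N = 81
((N + 1)*(-53 + n) - 55)² = ((81 + 1)*(-53 - 5) - 55)² = (82*(-58) - 55)² = (-4756 - 55)² = (-4811)² = 23145721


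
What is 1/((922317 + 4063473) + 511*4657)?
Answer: 1/7365517 ≈ 1.3577e-7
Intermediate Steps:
1/((922317 + 4063473) + 511*4657) = 1/(4985790 + 2379727) = 1/7365517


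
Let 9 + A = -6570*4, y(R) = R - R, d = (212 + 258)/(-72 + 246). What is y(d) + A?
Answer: -26289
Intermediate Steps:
d = 235/87 (d = 470/174 = 470*(1/174) = 235/87 ≈ 2.7011)
y(R) = 0
A = -26289 (A = -9 - 6570*4 = -9 - 26280 = -26289)
y(d) + A = 0 - 26289 = -26289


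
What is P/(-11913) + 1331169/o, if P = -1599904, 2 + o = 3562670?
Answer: 211695740747/1571928292 ≈ 134.67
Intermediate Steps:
o = 3562668 (o = -2 + 3562670 = 3562668)
P/(-11913) + 1331169/o = -1599904/(-11913) + 1331169/3562668 = -1599904*(-1/11913) + 1331169*(1/3562668) = 1599904/11913 + 443723/1187556 = 211695740747/1571928292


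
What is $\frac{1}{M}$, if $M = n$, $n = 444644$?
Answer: $\frac{1}{444644} \approx 2.249 \cdot 10^{-6}$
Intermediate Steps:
$M = 444644$
$\frac{1}{M} = \frac{1}{444644}$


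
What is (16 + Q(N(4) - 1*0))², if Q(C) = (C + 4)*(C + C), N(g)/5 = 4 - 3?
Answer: 11236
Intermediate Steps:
N(g) = 5 (N(g) = 5*(4 - 3) = 5*1 = 5)
Q(C) = 2*C*(4 + C) (Q(C) = (4 + C)*(2*C) = 2*C*(4 + C))
(16 + Q(N(4) - 1*0))² = (16 + 2*(5 - 1*0)*(4 + (5 - 1*0)))² = (16 + 2*(5 + 0)*(4 + (5 + 0)))² = (16 + 2*5*(4 + 5))² = (16 + 2*5*9)² = (16 + 90)² = 106² = 11236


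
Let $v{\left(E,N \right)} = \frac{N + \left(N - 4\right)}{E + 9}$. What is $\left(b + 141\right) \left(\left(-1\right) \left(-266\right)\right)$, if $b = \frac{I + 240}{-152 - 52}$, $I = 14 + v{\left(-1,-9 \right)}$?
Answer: $\frac{5056261}{136} \approx 37178.0$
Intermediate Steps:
$v{\left(E,N \right)} = \frac{-4 + 2 N}{9 + E}$ ($v{\left(E,N \right)} = \frac{N + \left(N - 4\right)}{9 + E} = \frac{N + \left(-4 + N\right)}{9 + E} = \frac{-4 + 2 N}{9 + E}$)
$I = \frac{45}{4}$ ($I = 14 + \frac{2 \left(-2 - 9\right)}{9 - 1} = 14 + 2 \cdot \frac{1}{8} \left(-11\right) = 14 - \frac{11}{4} = \frac{45}{4} \approx 11.25$)
$b = - \frac{335}{272}$ ($b = \frac{\frac{45}{4} + 240}{-152 - 52} = \frac{1005}{4 \left(-204\right)} = \frac{1005}{4} \left(- \frac{1}{204}\right) = - \frac{335}{272} \approx -1.2316$)
$\left(b + 141\right) \left(\left(-1\right) \left(-266\right)\right) = \left(- \frac{335}{272} + 141\right) \left(\left(-1\right) \left(-266\right)\right) = \frac{38017}{272} \cdot 266 = \frac{5056261}{136}$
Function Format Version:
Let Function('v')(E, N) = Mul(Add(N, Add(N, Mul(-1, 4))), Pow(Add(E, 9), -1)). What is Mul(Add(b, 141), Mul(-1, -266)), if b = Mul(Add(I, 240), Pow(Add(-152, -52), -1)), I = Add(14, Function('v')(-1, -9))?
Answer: Rational(5056261, 136) ≈ 37178.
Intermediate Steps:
Function('v')(E, N) = Mul(Pow(Add(9, E), -1), Add(-4, Mul(2, N))) (Function('v')(E, N) = Mul(Add(N, Add(N, -4)), Pow(Add(9, E), -1)) = Mul(Add(N, Add(-4, N)), Pow(Add(9, E), -1)) = Mul(Add(-4, Mul(2, N)), Pow(Add(9, E), -1)) = Mul(Pow(Add(9, E), -1), Add(-4, Mul(2, N))))
I = Rational(45, 4) (I = Add(14, Mul(2, Pow(Add(9, -1), -1), Add(-2, -9))) = Add(14, Mul(2, Pow(8, -1), -11)) = Add(14, Mul(2, Rational(1, 8), -11)) = Add(14, Rational(-11, 4)) = Rational(45, 4) ≈ 11.250)
b = Rational(-335, 272) (b = Mul(Add(Rational(45, 4), 240), Pow(Add(-152, -52), -1)) = Mul(Rational(1005, 4), Pow(-204, -1)) = Mul(Rational(1005, 4), Rational(-1, 204)) = Rational(-335, 272) ≈ -1.2316)
Mul(Add(b, 141), Mul(-1, -266)) = Mul(Add(Rational(-335, 272), 141), Mul(-1, -266)) = Mul(Rational(38017, 272), 266) = Rational(5056261, 136)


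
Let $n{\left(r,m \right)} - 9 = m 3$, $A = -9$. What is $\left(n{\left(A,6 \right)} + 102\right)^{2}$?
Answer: $16641$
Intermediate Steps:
$n{\left(r,m \right)} = 9 + 3 m$ ($n{\left(r,m \right)} = 9 + m 3 = 9 + 3 m$)
$\left(n{\left(A,6 \right)} + 102\right)^{2} = \left(\left(9 + 3 \cdot 6\right) + 102\right)^{2} = \left(\left(9 + 18\right) + 102\right)^{2} = \left(27 + 102\right)^{2} = 129^{2} = 16641$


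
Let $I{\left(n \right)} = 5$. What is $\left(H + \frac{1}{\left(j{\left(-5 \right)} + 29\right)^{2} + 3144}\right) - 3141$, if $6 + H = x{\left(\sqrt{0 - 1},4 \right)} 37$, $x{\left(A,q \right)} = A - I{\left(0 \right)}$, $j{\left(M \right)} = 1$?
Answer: $- \frac{13474607}{4044} + 37 i \approx -3332.0 + 37.0 i$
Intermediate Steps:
$x{\left(A,q \right)} = -5 + A$ ($x{\left(A,q \right)} = A - 5 = -5 + A$)
$H = -191 + 37 i$ ($H = -6 + \left(-5 + \sqrt{0 - 1}\right) 37 = -6 + \left(-5 + \sqrt{-1}\right) 37 = -6 + \left(-5 + i\right) 37 = -6 - \left(185 - 37 i\right) = -191 + 37 i \approx -191.0 + 37.0 i$)
$\left(H + \frac{1}{\left(j{\left(-5 \right)} + 29\right)^{2} + 3144}\right) - 3141 = \left(\left(-191 + 37 i\right) + \frac{1}{\left(1 + 29\right)^{2} + 3144}\right) - 3141 = \left(\left(-191 + 37 i\right) + \frac{1}{30^{2} + 3144}\right) - 3141 = \left(\left(-191 + 37 i\right) + \frac{1}{900 + 3144}\right) - 3141 = \left(\left(-191 + 37 i\right) + \frac{1}{4044}\right) - 3141 = \left(- \frac{772403}{4044} + 37 i\right) - 3141 = - \frac{13474607}{4044} + 37 i$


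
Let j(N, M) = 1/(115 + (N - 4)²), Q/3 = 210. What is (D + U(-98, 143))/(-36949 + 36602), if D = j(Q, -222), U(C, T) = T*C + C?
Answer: 5531776991/136020877 ≈ 40.669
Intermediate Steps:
U(C, T) = C + C*T (U(C, T) = C*T + C = C + C*T)
Q = 630 (Q = 3*210 = 630)
j(N, M) = 1/(115 + (-4 + N)²)
D = 1/391991 (D = 1/(115 + (-4 + 630)²) = 1/(115 + 626²) = 1/(115 + 391876) = 1/391991 ≈ 2.5511e-6)
(D + U(-98, 143))/(-36949 + 36602) = (1/391991 - 98*(1 + 143))/(-36949 + 36602) = (1/391991 - 98*144)/(-347) = (1/391991 - 14112)*(-1/347) = -5531776991/391991*(-1/347) = 5531776991/136020877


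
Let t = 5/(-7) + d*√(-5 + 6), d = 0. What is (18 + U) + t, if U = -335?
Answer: -2224/7 ≈ -317.71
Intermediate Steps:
t = -5/7 (t = 5/(-7) + 0*√(-5 + 6) = 5*(-⅐) + 0*√1 = -5/7 + 0*1 = -5/7 + 0 = -5/7 ≈ -0.71429)
(18 + U) + t = (18 - 335) - 5/7 = -317 - 5/7 = -2224/7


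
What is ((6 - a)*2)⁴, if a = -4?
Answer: 160000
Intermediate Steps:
((6 - a)*2)⁴ = ((6 - 1*(-4))*2)⁴ = ((6 + 4)*2)⁴ = (10*2)⁴ = 20⁴ = 160000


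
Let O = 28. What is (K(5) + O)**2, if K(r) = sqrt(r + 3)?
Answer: 792 + 112*sqrt(2) ≈ 950.39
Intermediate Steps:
K(r) = sqrt(3 + r)
(K(5) + O)**2 = (sqrt(3 + 5) + 28)**2 = (sqrt(8) + 28)**2 = (2*sqrt(2) + 28)**2 = (28 + 2*sqrt(2))**2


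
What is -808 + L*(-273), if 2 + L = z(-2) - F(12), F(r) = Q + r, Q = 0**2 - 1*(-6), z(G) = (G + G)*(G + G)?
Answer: 284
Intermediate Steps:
z(G) = 4*G**2 (z(G) = (2*G)*(2*G) = 4*G**2)
Q = 6 (Q = 0 + 6 = 6)
F(r) = 6 + r
L = -4 (L = -2 + (4*(-2)**2 - (6 + 12)) = -2 + (4*4 - 1*18) = -2 + (16 - 18) = -2 - 2 = -4)
-808 + L*(-273) = -808 - 4*(-273) = -808 + 1092 = 284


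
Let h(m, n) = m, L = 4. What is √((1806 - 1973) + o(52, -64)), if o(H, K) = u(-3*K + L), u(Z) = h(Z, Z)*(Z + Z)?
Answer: √76665 ≈ 276.88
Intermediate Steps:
u(Z) = 2*Z² (u(Z) = Z*(Z + Z) = Z*(2*Z) = 2*Z²)
o(H, K) = 2*(4 - 3*K)² (o(H, K) = 2*(-3*K + 4)² = 2*(4 - 3*K)²)
√((1806 - 1973) + o(52, -64)) = √((1806 - 1973) + 2*(-4 + 3*(-64))²) = √(-167 + 2*(-4 - 192)²) = √(-167 + 2*(-196)²) = √(-167 + 2*38416) = √(-167 + 76832) = √76665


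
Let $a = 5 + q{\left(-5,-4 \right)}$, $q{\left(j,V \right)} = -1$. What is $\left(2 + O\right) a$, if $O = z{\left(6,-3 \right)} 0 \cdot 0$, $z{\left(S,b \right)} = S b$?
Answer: $8$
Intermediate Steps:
$O = 0$ ($O = 6 \left(-3\right) 0 \cdot 0 = \left(-18\right) 0 \cdot 0 = 0 \cdot 0 = 0$)
$a = 4$ ($a = 5 - 1 = 4$)
$\left(2 + O\right) a = \left(2 + 0\right) 4 = 2 \cdot 4 = 8$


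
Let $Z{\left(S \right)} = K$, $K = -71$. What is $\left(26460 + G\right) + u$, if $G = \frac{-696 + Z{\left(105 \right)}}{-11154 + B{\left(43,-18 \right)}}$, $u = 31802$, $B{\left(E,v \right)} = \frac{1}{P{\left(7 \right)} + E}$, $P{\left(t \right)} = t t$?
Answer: $\frac{59786612318}{1026167} \approx 58262.0$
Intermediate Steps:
$P{\left(t \right)} = t^{2}$
$Z{\left(S \right)} = -71$
$B{\left(E,v \right)} = \frac{1}{49 + E}$ ($B{\left(E,v \right)} = \frac{1}{7^{2} + E} = \frac{1}{49 + E}$)
$G = \frac{70564}{1026167}$ ($G = \frac{-696 - 71}{-11154 + \frac{1}{49 + 43}} = - \frac{767}{-11154 + \frac{1}{92}} = - \frac{767}{- \frac{1026167}{92}} = \left(-767\right) \left(- \frac{92}{1026167}\right) = \frac{70564}{1026167} \approx 0.068765$)
$\left(26460 + G\right) + u = \left(26460 + \frac{70564}{1026167}\right) + 31802 = \frac{27152449384}{1026167} + 31802 = \frac{59786612318}{1026167}$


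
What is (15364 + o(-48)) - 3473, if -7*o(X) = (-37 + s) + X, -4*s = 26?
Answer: 166657/14 ≈ 11904.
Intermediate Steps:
s = -13/2 (s = -1/4*26 = -13/2 ≈ -6.5000)
o(X) = 87/14 - X/7 (o(X) = -((-37 - 13/2) + X)/7 = -(-87/2 + X)/7 = 87/14 - X/7)
(15364 + o(-48)) - 3473 = (15364 + (87/14 - 1/7*(-48))) - 3473 = (15364 + (87/14 + 48/7)) - 3473 = (15364 + 183/14) - 3473 = 215279/14 - 3473 = 166657/14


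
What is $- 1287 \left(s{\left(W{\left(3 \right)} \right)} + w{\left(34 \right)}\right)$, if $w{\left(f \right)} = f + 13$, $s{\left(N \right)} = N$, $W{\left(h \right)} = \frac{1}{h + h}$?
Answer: $- \frac{121407}{2} \approx -60704.0$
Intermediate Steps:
$W{\left(h \right)} = \frac{1}{2 h}$
$w{\left(f \right)} = 13 + f$
$- 1287 \left(s{\left(W{\left(3 \right)} \right)} + w{\left(34 \right)}\right) = - 1287 \left(\frac{1}{2 \cdot 3} + \left(13 + 34\right)\right) = - 1287 \left(\frac{1}{2} \cdot \frac{1}{3} + 47\right) = - 1287 \left(\frac{1}{6} + 47\right) = \left(-1287\right) \frac{283}{6} = - \frac{121407}{2}$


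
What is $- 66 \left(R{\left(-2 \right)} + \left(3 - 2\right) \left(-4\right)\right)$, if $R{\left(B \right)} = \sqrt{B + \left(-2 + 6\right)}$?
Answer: $264 - 66 \sqrt{2} \approx 170.66$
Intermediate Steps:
$R{\left(B \right)} = \sqrt{4 + B}$ ($R{\left(B \right)} = \sqrt{B + 4} = \sqrt{4 + B}$)
$- 66 \left(R{\left(-2 \right)} + \left(3 - 2\right) \left(-4\right)\right) = - 66 \left(\sqrt{4 - 2} + \left(3 - 2\right) \left(-4\right)\right) = - 66 \left(\sqrt{2} + 1 \left(-4\right)\right) = - 66 \left(\sqrt{2} - 4\right) = - 66 \left(-4 + \sqrt{2}\right) = 264 - 66 \sqrt{2}$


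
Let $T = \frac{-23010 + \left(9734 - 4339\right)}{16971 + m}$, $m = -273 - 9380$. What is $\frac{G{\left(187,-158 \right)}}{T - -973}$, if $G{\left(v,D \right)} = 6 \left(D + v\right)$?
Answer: $\frac{1273332}{7102799} \approx 0.17927$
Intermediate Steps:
$m = -9653$
$G{\left(v,D \right)} = 6 D + 6 v$
$T = - \frac{17615}{7318}$ ($T = \frac{-23010 + \left(9734 - 4339\right)}{16971 - 9653} = \frac{-23010 + \left(9734 - 4339\right)}{7318} = \left(-23010 + 5395\right) \frac{1}{7318} = \left(-17615\right) \frac{1}{7318} = - \frac{17615}{7318} \approx -2.4071$)
$\frac{G{\left(187,-158 \right)}}{T - -973} = \frac{6 \left(-158\right) + 6 \cdot 187}{- \frac{17615}{7318} - -973} = \frac{-948 + 1122}{- \frac{17615}{7318} + 973} = \frac{174}{\frac{7102799}{7318}} = 174 \cdot \frac{7318}{7102799} = \frac{1273332}{7102799}$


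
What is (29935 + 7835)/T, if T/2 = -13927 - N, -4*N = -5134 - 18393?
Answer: -15108/15847 ≈ -0.95337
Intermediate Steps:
N = 23527/4 (N = -(-5134 - 18393)/4 = -¼*(-23527) = 23527/4 ≈ 5881.8)
T = -79235/2 (T = 2*(-13927 - 1*23527/4) = 2*(-13927 - 23527/4) = 2*(-79235/4) = -79235/2 ≈ -39618.)
(29935 + 7835)/T = (29935 + 7835)/(-79235/2) = 37770*(-2/79235) = -15108/15847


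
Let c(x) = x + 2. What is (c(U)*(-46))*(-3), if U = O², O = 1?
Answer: 414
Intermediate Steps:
U = 1 (U = 1² = 1)
c(x) = 2 + x
(c(U)*(-46))*(-3) = ((2 + 1)*(-46))*(-3) = (3*(-46))*(-3) = -138*(-3) = 414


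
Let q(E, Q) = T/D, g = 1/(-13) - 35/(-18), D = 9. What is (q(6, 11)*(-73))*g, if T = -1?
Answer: 31901/2106 ≈ 15.148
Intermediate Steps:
g = 437/234 (g = 1*(-1/13) - 35*(-1/18) = -1/13 + 35/18 = 437/234 ≈ 1.8675)
q(E, Q) = -⅑ (q(E, Q) = -1/9 = -1*⅑ = -⅑)
(q(6, 11)*(-73))*g = -⅑*(-73)*(437/234) = (73/9)*(437/234) = 31901/2106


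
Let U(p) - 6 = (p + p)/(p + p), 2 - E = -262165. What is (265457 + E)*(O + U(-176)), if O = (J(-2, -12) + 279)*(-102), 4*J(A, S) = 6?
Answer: -15092156896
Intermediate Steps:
J(A, S) = 3/2 (J(A, S) = (¼)*6 = 3/2)
E = 262167 (E = 2 - 1*(-262165) = 2 + 262165 = 262167)
O = -28611 (O = (3/2 + 279)*(-102) = (561/2)*(-102) = -28611)
U(p) = 7 (U(p) = 6 + (p + p)/(p + p) = 6 + (2*p)/((2*p)) = 6 + (2*p)*(1/(2*p)) = 6 + 1 = 7)
(265457 + E)*(O + U(-176)) = (265457 + 262167)*(-28611 + 7) = 527624*(-28604) = -15092156896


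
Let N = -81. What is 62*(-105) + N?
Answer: -6591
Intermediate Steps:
62*(-105) + N = 62*(-105) - 81 = -6510 - 81 = -6591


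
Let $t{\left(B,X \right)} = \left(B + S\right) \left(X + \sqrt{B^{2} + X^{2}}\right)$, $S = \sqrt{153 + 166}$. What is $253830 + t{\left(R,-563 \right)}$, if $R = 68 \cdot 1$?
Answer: $215546 + \sqrt{102588167} - 563 \sqrt{319} + 68 \sqrt{321593} \approx 2.5418 \cdot 10^{5}$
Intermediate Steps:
$S = \sqrt{319} \approx 17.861$
$R = 68$
$t{\left(B,X \right)} = \left(B + \sqrt{319}\right) \left(X + \sqrt{B^{2} + X^{2}}\right)$
$253830 + t{\left(R,-563 \right)} = 253830 + \left(\sqrt{319 \cdot 68^{2} + 319 \left(-563\right)^{2}} + 68 \left(-563\right) + 68 \sqrt{68^{2} + \left(-563\right)^{2}} - 563 \sqrt{319}\right) = 253830 - \left(38284 - \sqrt{319 \cdot 4624 + 319 \cdot 316969} - 68 \sqrt{4624 + 316969} + 563 \sqrt{319}\right) = 253830 - \left(38284 - \sqrt{1475056 + 101113111} - 68 \sqrt{321593} + 563 \sqrt{319}\right) = 253830 - \left(38284 - \sqrt{102588167} - 68 \sqrt{321593} + 563 \sqrt{319}\right) = 215546 + \sqrt{102588167} - 563 \sqrt{319} + 68 \sqrt{321593}$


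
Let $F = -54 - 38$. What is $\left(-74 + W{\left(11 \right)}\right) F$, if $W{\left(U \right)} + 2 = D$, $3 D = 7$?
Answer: $\frac{20332}{3} \approx 6777.3$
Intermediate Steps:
$D = \frac{7}{3}$ ($D = \frac{1}{3} \cdot 7 = \frac{7}{3} \approx 2.3333$)
$W{\left(U \right)} = \frac{1}{3}$ ($W{\left(U \right)} = -2 + \frac{7}{3} = \frac{1}{3}$)
$F = -92$
$\left(-74 + W{\left(11 \right)}\right) F = \left(-74 + \frac{1}{3}\right) \left(-92\right) = \left(- \frac{221}{3}\right) \left(-92\right) = \frac{20332}{3}$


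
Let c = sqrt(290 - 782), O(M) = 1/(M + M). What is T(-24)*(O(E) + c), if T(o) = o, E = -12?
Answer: 1 - 48*I*sqrt(123) ≈ 1.0 - 532.35*I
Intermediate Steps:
O(M) = 1/(2*M)
c = 2*I*sqrt(123) (c = sqrt(-492) = 2*I*sqrt(123) ≈ 22.181*I)
T(-24)*(O(E) + c) = -24*((1/2)/(-12) + 2*I*sqrt(123)) = -24*((1/2)*(-1/12) + 2*I*sqrt(123)) = -24*(-1/24 + 2*I*sqrt(123)) = 1 - 48*I*sqrt(123)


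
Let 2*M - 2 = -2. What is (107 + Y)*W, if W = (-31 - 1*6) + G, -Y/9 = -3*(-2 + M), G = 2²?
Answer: -1749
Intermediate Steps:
M = 0 (M = 1 + (½)*(-2) = 1 - 1 = 0)
G = 4
Y = -54 (Y = -(-27)*(-2 + 0) = -(-27)*(-2) = -9*6 = -54)
W = -33 (W = (-31 - 1*6) + 4 = (-31 - 6) + 4 = -37 + 4 = -33)
(107 + Y)*W = (107 - 54)*(-33) = 53*(-33) = -1749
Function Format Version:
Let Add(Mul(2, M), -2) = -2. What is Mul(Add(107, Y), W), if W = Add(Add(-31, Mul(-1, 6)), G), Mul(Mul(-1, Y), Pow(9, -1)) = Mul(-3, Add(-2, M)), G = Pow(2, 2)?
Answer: -1749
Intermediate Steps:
M = 0 (M = Add(1, Mul(Rational(1, 2), -2)) = Add(1, -1) = 0)
G = 4
Y = -54 (Y = Mul(-9, Mul(-3, Add(-2, 0))) = Mul(-9, Mul(-3, -2)) = Mul(-9, 6) = -54)
W = -33 (W = Add(Add(-31, Mul(-1, 6)), 4) = Add(Add(-31, -6), 4) = Add(-37, 4) = -33)
Mul(Add(107, Y), W) = Mul(Add(107, -54), -33) = Mul(53, -33) = -1749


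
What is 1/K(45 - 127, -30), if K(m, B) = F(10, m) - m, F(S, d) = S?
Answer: 1/92 ≈ 0.010870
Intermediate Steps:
K(m, B) = 10 - m
1/K(45 - 127, -30) = 1/(10 - (45 - 127)) = 1/(10 - 1*(-82)) = 1/(10 + 82) = 1/92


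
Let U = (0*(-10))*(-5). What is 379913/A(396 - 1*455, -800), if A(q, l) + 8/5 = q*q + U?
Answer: 1899565/17397 ≈ 109.19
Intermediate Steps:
U = 0 (U = 0*(-5) = 0)
A(q, l) = -8/5 + q² (A(q, l) = -8/5 + (q*q + 0) = -8/5 + (q² + 0) = -8/5 + q²)
379913/A(396 - 1*455, -800) = 379913/(-8/5 + (396 - 1*455)²) = 379913/(-8/5 + (396 - 455)²) = 379913/(-8/5 + (-59)²) = 379913/(-8/5 + 3481) = 379913/(17397/5) = 379913*(5/17397) = 1899565/17397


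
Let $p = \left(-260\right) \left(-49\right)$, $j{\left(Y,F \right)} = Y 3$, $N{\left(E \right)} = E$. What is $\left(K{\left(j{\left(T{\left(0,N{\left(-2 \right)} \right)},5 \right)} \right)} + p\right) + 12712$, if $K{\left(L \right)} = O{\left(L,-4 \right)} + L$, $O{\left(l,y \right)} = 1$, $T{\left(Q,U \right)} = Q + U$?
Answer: $25447$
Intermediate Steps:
$j{\left(Y,F \right)} = 3 Y$
$K{\left(L \right)} = 1 + L$
$p = 12740$
$\left(K{\left(j{\left(T{\left(0,N{\left(-2 \right)} \right)},5 \right)} \right)} + p\right) + 12712 = \left(\left(1 + 3 \left(0 - 2\right)\right) + 12740\right) + 12712 = \left(\left(1 + 3 \left(-2\right)\right) + 12740\right) + 12712 = \left(\left(1 - 6\right) + 12740\right) + 12712 = \left(-5 + 12740\right) + 12712 = 12735 + 12712 = 25447$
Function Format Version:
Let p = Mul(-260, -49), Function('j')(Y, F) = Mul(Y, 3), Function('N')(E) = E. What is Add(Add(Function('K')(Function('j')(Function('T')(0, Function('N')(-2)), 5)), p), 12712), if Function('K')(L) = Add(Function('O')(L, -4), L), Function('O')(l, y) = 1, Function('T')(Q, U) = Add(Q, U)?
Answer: 25447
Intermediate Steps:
Function('j')(Y, F) = Mul(3, Y)
Function('K')(L) = Add(1, L)
p = 12740
Add(Add(Function('K')(Function('j')(Function('T')(0, Function('N')(-2)), 5)), p), 12712) = Add(Add(Add(1, Mul(3, Add(0, -2))), 12740), 12712) = Add(Add(Add(1, Mul(3, -2)), 12740), 12712) = Add(Add(Add(1, -6), 12740), 12712) = Add(Add(-5, 12740), 12712) = Add(12735, 12712) = 25447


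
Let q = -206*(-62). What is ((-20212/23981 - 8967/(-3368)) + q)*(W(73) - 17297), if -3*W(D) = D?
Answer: -13403022059574917/60576006 ≈ -2.2126e+8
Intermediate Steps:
W(D) = -D/3
q = 12772
((-20212/23981 - 8967/(-3368)) + q)*(W(73) - 17297) = ((-20212/23981 - 8967/(-3368)) + 12772)*(-1/3*73 - 17297) = ((-20212*1/23981 - 8967*(-1/3368)) + 12772)*(-73/3 - 17297) = ((-20212/23981 + 8967/3368) + 12772)*(-51964/3) = (146963611/80768008 + 12772)*(-51964/3) = (1031715961787/80768008)*(-51964/3) = -13403022059574917/60576006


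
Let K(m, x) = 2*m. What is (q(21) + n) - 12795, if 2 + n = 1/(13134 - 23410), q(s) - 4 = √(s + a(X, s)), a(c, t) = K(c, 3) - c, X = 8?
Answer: -131460869/10276 + √29 ≈ -12788.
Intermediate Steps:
a(c, t) = c (a(c, t) = 2*c - c = c)
q(s) = 4 + √(8 + s) (q(s) = 4 + √(s + 8) = 4 + √(8 + s))
n = -20553/10276 (n = -2 + 1/(13134 - 23410) = -2 + 1/(-10276) = -2 - 1/10276 = -20553/10276 ≈ -2.0001)
(q(21) + n) - 12795 = ((4 + √(8 + 21)) - 20553/10276) - 12795 = ((4 + √29) - 20553/10276) - 12795 = (20551/10276 + √29) - 12795 = -131460869/10276 + √29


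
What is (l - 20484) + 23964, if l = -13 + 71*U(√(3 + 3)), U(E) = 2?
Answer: 3609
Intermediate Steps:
l = 129 (l = -13 + 71*2 = -13 + 142 = 129)
(l - 20484) + 23964 = (129 - 20484) + 23964 = -20355 + 23964 = 3609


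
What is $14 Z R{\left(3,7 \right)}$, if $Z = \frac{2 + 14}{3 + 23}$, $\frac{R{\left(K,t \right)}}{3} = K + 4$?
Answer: $\frac{2352}{13} \approx 180.92$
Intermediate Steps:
$R{\left(K,t \right)} = 12 + 3 K$ ($R{\left(K,t \right)} = 3 \left(K + 4\right) = 3 \left(4 + K\right) = 12 + 3 K$)
$Z = \frac{8}{13}$ ($Z = \frac{16}{26} = 16 \cdot \frac{1}{26} = \frac{8}{13} \approx 0.61539$)
$14 Z R{\left(3,7 \right)} = 14 \cdot \frac{8}{13} \left(12 + 3 \cdot 3\right) = \frac{112 \left(12 + 9\right)}{13} = \frac{112}{13} \cdot 21 = \frac{2352}{13}$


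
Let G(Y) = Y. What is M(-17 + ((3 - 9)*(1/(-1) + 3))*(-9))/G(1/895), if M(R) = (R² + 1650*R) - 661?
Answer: 141204150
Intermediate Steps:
M(R) = -661 + R² + 1650*R
M(-17 + ((3 - 9)*(1/(-1) + 3))*(-9))/G(1/895) = (-661 + (-17 + ((3 - 9)*(1/(-1) + 3))*(-9))² + 1650*(-17 + ((3 - 9)*(1/(-1) + 3))*(-9)))/(1/895) = (-661 + (-17 - 6*(-1 + 3)*(-9))² + 1650*(-17 - 6*(-1 + 3)*(-9)))/(1/895) = (-661 + (-17 - 6*2*(-9))² + 1650*(-17 - 6*2*(-9)))*895 = (-661 + (-17 - 12*(-9))² + 1650*(-17 - 12*(-9)))*895 = (-661 + (-17 + 108)² + 1650*(-17 + 108))*895 = (-661 + 91² + 1650*91)*895 = (-661 + 8281 + 150150)*895 = 157770*895 = 141204150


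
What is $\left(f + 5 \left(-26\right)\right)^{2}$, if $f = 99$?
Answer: $961$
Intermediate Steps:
$\left(f + 5 \left(-26\right)\right)^{2} = \left(99 + 5 \left(-26\right)\right)^{2} = \left(99 - 130\right)^{2} = \left(-31\right)^{2} = 961$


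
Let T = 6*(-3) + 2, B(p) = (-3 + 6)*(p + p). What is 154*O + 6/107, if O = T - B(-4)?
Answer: 131830/107 ≈ 1232.1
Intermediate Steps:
B(p) = 6*p (B(p) = 3*(2*p) = 6*p)
T = -16 (T = -18 + 2 = -16)
O = 8 (O = -16 - 6*(-4) = -16 - 1*(-24) = -16 + 24 = 8)
154*O + 6/107 = 154*8 + 6/107 = 1232 + 6*(1/107) = 1232 + 6/107 = 131830/107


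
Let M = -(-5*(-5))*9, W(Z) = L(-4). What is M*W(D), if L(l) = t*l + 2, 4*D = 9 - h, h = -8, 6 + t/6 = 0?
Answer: -32850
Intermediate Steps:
t = -36 (t = -36 + 6*0 = -36 + 0 = -36)
D = 17/4 (D = (9 - 1*(-8))/4 = (9 + 8)/4 = (¼)*17 = 17/4 ≈ 4.2500)
L(l) = 2 - 36*l (L(l) = -36*l + 2 = 2 - 36*l)
W(Z) = 146 (W(Z) = 2 - 36*(-4) = 2 + 144 = 146)
M = -225 (M = -25*9 = -1*225 = -225)
M*W(D) = -225*146 = -32850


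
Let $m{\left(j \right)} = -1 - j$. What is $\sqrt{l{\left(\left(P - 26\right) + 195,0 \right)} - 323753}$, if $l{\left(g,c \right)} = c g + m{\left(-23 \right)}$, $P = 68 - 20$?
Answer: $i \sqrt{323731} \approx 568.97 i$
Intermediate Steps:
$P = 48$
$l{\left(g,c \right)} = 22 + c g$ ($l{\left(g,c \right)} = c g - -22 = c g + \left(-1 + 23\right) = c g + 22 = 22 + c g$)
$\sqrt{l{\left(\left(P - 26\right) + 195,0 \right)} - 323753} = \sqrt{\left(22 + 0 \left(\left(48 - 26\right) + 195\right)\right) - 323753} = \sqrt{\left(22 + 0 \left(22 + 195\right)\right) - 323753} = \sqrt{\left(22 + 0 \cdot 217\right) - 323753} = \sqrt{\left(22 + 0\right) - 323753} = \sqrt{22 - 323753} = \sqrt{-323731} = i \sqrt{323731}$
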